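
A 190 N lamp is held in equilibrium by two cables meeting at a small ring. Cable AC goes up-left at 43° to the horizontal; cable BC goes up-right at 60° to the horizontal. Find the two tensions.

ΣF_x = 0: −T_AC·cos43° + T_BC·cos60° = 0 → T_BC = 1.46271·T_AC.
ΣF_y = 0: T_AC·sin43° + T_BC·sin60° = 190.
Substitute: T_AC·(0.681998 + 1.46271·0.866025) = 190 → T_AC = 97.4988 ≈ 97.50 N.
Then T_BC = 1.46271 × 97.4988 = 142.6 N.

T_AC = 97.50 N, T_BC = 142.6 N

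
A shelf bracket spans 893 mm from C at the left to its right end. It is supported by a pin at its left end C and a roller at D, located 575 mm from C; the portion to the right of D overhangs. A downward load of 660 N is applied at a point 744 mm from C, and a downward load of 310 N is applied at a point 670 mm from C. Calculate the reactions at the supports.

C_x = 0, C_y = -245.2 N, D_y = 1215 N

Moments about C: D_y·575 − 660·744 − 310·670 = 0 → D_y = 698740/575 = 1215.2 ≈ 1215 N.
ΣF_y = 0: C_y + 1215.2 − 660 − 310 = 0 → C_y = -245.2 N.
ΣF_x = 0: no horizontal applied forces, so C_x = 0.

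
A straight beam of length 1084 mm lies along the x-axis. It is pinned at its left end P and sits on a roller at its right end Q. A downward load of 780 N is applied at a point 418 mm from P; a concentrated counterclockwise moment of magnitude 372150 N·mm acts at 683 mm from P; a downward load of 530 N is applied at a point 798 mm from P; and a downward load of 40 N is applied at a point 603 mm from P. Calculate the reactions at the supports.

P_x = 0, P_y = 980.1 N, Q_y = 369.9 N

Taking moments about P: Q_y·1084 − 780·418 + 372150 − 530·798 − 40·603 = 0 → Q_y = 400950/1084 = 369.88 ≈ 369.9 N.
ΣF_y = 0: P_y + 369.88 − 780 − 530 − 40 = 0 → P_y = 980.1 N.
ΣF_x = 0: no horizontal applied forces, so P_x = 0.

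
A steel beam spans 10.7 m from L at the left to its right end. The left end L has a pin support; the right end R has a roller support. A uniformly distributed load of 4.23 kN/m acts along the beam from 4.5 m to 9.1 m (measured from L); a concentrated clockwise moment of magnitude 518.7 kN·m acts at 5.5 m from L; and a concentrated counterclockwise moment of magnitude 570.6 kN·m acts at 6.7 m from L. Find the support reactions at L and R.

L_x = 0, L_y = 11.94 kN, R_y = 7.515 kN

Resultant of the distributed load: 4.23 × 4.6 = 19.458 kN at 6.8 m from L.
Moments about L: R_y·10.7 − (4.23·4.6)·6.8 − 518.7 + 570.6 = 0 → R_y = 80.4144/10.7 = 7.51536 ≈ 7.515 kN.
ΣF_y = 0: L_y + 7.51536 − 4.23·4.6 = 0 → L_y = 11.94 kN.
ΣF_x = 0: no horizontal applied forces, so L_x = 0.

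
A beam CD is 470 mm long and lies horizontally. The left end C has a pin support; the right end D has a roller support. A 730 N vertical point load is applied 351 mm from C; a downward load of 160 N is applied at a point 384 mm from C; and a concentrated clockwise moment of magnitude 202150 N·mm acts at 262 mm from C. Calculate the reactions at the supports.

ΣM about C: D_y·470 − 730·351 − 160·384 − 202150 = 0 → D_y = 519820/470 = 1106 N.
ΣF_y = 0: C_y + 1106 − 730 − 160 = 0 → C_y = -216.0 N.
ΣF_x = 0: no horizontal applied forces, so C_x = 0.

C_x = 0, C_y = -216.0 N, D_y = 1106 N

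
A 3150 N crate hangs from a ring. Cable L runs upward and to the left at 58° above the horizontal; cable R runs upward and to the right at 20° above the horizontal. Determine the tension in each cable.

ΣF_x = 0: −T_L·cos58° + T_R·cos20° = 0 → T_R = 0.563928·T_L.
ΣF_y = 0: T_L·sin58° + T_R·sin20° = 3150.
Substitute: T_L·(0.848048 + 0.563928·0.34202) = 3150 → T_L = 3026.16 ≈ 3026 N.
Then T_R = 0.563928 × 3026.16 = 1707 N.

T_L = 3026 N, T_R = 1707 N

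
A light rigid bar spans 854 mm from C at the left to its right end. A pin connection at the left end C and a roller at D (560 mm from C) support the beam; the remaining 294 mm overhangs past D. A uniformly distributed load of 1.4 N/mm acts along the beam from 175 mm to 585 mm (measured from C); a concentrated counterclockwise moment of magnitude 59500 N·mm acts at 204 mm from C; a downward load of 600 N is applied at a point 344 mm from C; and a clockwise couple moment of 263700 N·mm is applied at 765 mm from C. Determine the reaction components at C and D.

C_x = 0, C_y = 51.29 N, D_y = 1123 N

Resultant of the distributed load: 1.4 × 410 = 574 N at 380 mm from C.
Taking moments about C: D_y·560 − (1.4·410)·380 + 59500 − 600·344 − 263700 = 0 → D_y = 628720/560 = 1122.71 ≈ 1123 N.
ΣF_y = 0: C_y + 1122.71 − 1.4·410 − 600 = 0 → C_y = 51.29 N.
ΣF_x = 0: no horizontal applied forces, so C_x = 0.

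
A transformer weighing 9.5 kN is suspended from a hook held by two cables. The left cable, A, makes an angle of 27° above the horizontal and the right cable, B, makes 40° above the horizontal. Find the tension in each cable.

T_A = 7.906 kN, T_B = 9.196 kN

ΣF_x = 0: −T_A·cos27° + T_B·cos40° = 0 → T_B = 1.16313·T_A.
ΣF_y = 0: T_A·sin27° + T_B·sin40° = 9.5.
Substitute: T_A·(0.45399 + 1.16313·0.642788) = 9.5 → T_A = 7.90589 ≈ 7.906 kN.
Then T_B = 1.16313 × 7.90589 = 9.196 kN.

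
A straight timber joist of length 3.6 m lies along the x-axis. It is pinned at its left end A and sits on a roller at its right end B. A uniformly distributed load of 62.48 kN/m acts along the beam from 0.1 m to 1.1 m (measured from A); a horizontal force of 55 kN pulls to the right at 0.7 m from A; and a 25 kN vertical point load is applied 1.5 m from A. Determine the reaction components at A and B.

A_x = -55.00 kN, A_y = 66.65 kN, B_y = 20.83 kN

Resultant of the distributed load: 62.48 × 1 = 62.48 kN at 0.6 m from A.
ΣM about A: B_y·3.6 − (62.48·1)·0.6 − 25·1.5 = 0 → B_y = 74.988/3.6 = 20.83 kN.
ΣF_y = 0: A_y + 20.83 − 62.48·1 − 25 = 0 → A_y = 66.65 kN.
ΣF_x = 0: A_x + 55 = 0 → A_x = -55.00 kN.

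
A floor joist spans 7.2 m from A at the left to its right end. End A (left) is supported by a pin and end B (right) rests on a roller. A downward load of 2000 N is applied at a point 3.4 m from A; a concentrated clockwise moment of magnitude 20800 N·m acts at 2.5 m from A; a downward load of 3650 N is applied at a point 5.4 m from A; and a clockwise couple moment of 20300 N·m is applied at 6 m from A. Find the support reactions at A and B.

A_x = 0, A_y = -3740 N, B_y = 9390 N

Taking moments about A: B_y·7.2 − 2000·3.4 − 20800 − 3650·5.4 − 20300 = 0 → B_y = 67610/7.2 = 9390.28 ≈ 9390 N.
ΣF_y = 0: A_y + 9390.28 − 2000 − 3650 = 0 → A_y = -3740 N.
ΣF_x = 0: no horizontal applied forces, so A_x = 0.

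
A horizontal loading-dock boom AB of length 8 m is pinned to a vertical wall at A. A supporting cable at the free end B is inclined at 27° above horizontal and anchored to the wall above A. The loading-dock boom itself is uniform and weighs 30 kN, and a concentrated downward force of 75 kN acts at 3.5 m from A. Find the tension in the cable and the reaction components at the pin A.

ΣM about A: T·sin27°·8 − 30·4 − 75·3.5 = 0 → T = 382.5/(8·0.45399) = 105.316 ≈ 105.3 kN.
ΣF_x = 0: A_x − T·cos27° = 0 → A_x = 105.316 × 0.891007 = 93.84 kN.
ΣF_y = 0: A_y + T·sin27° − 30 − 75 = 0 → A_y = 105 − 105.316 × 0.45399 = 57.19 kN.

T = 105.3 kN, A_x = 93.84 kN, A_y = 57.19 kN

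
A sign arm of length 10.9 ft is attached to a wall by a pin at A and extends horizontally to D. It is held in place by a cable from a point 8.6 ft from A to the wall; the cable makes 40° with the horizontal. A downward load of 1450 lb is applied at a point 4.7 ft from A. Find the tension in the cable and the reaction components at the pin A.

T = 1233 lb, A_x = 944.4 lb, A_y = 657.6 lb

ΣM about A: T·sin40°·8.6 − 1450·4.7 = 0 → T = 6815/(8.6·0.642788) = 1232.82 ≈ 1233 lb.
ΣF_x = 0: A_x − T·cos40° = 0 → A_x = 1232.82 × 0.766044 = 944.4 lb.
ΣF_y = 0: A_y + T·sin40° − 1450 = 0 → A_y = 1450 − 1232.82 × 0.642788 = 657.6 lb.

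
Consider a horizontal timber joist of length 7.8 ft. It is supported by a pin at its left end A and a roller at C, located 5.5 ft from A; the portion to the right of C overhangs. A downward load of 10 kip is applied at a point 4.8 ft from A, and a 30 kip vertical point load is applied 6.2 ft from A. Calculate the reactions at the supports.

A_x = 0, A_y = -2.545 kip, C_y = 42.55 kip

ΣM about A: C_y·5.5 − 10·4.8 − 30·6.2 = 0 → C_y = 234/5.5 = 42.5455 ≈ 42.55 kip.
ΣF_y = 0: A_y + 42.5455 − 10 − 30 = 0 → A_y = -2.545 kip.
ΣF_x = 0: no horizontal applied forces, so A_x = 0.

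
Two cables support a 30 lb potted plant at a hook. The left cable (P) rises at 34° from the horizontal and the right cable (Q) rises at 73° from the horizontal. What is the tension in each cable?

T_P = 9.172 lb, T_Q = 26.01 lb

ΣF_x = 0: −T_P·cos34° + T_Q·cos73° = 0 → T_Q = 2.83556·T_P.
ΣF_y = 0: T_P·sin34° + T_Q·sin73° = 30.
Substitute: T_P·(0.559193 + 2.83556·0.956305) = 30 → T_P = 9.17192 ≈ 9.172 lb.
Then T_Q = 2.83556 × 9.17192 = 26.01 lb.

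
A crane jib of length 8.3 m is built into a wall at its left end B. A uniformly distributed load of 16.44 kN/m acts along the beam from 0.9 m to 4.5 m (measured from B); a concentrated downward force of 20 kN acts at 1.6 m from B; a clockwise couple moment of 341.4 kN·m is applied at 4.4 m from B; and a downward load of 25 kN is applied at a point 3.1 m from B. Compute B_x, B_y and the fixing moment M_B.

B_x = 0, B_y = 104.2 kN, M_B = 610.7 kN·m

Resultant of the distributed load: 16.44 × 3.6 = 59.184 kN at 2.7 m from B.
ΣF_x = 0: B_x = 0.
ΣF_y = 0: B_y − 16.44·3.6 − 20 − 25 = 0 → B_y = 104.2 kN.
ΣM about B: M_B − (16.44·3.6)·2.7 − 20·1.6 − 341.4 − 25·3.1 = 0 → M_B = 610.7 kN·m.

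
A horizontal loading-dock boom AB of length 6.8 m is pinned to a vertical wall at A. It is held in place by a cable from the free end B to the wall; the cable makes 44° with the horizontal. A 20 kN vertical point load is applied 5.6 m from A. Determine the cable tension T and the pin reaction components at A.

ΣM about A: T·sin44°·6.8 − 20·5.6 = 0 → T = 112/(6.8·0.694658) = 23.7104 ≈ 23.71 kN.
ΣF_x = 0: A_x − T·cos44° = 0 → A_x = 23.7104 × 0.71934 = 17.06 kN.
ΣF_y = 0: A_y + T·sin44° − 20 = 0 → A_y = 20 − 23.7104 × 0.694658 = 3.529 kN.

T = 23.71 kN, A_x = 17.06 kN, A_y = 3.529 kN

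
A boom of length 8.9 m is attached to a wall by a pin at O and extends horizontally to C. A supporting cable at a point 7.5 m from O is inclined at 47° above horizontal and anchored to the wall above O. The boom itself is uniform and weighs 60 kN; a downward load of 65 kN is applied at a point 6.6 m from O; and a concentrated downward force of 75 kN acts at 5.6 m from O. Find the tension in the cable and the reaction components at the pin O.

ΣM about O: T·sin47°·7.5 − 60·4.45 − 65·6.6 − 75·5.6 = 0 → T = 1116/(7.5·0.731354) = 203.458 ≈ 203.5 kN.
ΣF_x = 0: O_x − T·cos47° = 0 → O_x = 203.458 × 0.681998 = 138.8 kN.
ΣF_y = 0: O_y + T·sin47° − 60 − 65 − 75 = 0 → O_y = 200 − 203.458 × 0.731354 = 51.20 kN.

T = 203.5 kN, O_x = 138.8 kN, O_y = 51.20 kN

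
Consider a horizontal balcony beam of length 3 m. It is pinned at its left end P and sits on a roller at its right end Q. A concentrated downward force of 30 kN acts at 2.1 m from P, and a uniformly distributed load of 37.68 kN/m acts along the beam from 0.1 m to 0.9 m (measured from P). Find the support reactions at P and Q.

Resultant of the distributed load: 37.68 × 0.8 = 30.144 kN at 0.5 m from P.
Moments about P: Q_y·3 − 30·2.1 − (37.68·0.8)·0.5 = 0 → Q_y = 78.072/3 = 26.024 ≈ 26.02 kN.
ΣF_y = 0: P_y + 26.024 − 30 − 37.68·0.8 = 0 → P_y = 34.12 kN.
ΣF_x = 0: no horizontal applied forces, so P_x = 0.

P_x = 0, P_y = 34.12 kN, Q_y = 26.02 kN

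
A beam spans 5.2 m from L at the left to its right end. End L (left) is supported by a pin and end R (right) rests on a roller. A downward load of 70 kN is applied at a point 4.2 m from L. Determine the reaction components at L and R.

Moments about L: R_y·5.2 − 70·4.2 = 0 → R_y = 294/5.2 = 56.5385 ≈ 56.54 kN.
ΣF_y = 0: L_y + 56.5385 − 70 = 0 → L_y = 13.46 kN.
ΣF_x = 0: no horizontal applied forces, so L_x = 0.

L_x = 0, L_y = 13.46 kN, R_y = 56.54 kN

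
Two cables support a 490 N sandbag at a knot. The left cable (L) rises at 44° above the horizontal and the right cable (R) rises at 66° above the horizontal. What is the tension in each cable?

ΣF_x = 0: −T_L·cos44° + T_R·cos66° = 0 → T_R = 1.76856·T_L.
ΣF_y = 0: T_L·sin44° + T_R·sin66° = 490.
Substitute: T_L·(0.694658 + 1.76856·0.913545) = 490 → T_L = 212.092 ≈ 212.1 N.
Then T_R = 1.76856 × 212.092 = 375.1 N.

T_L = 212.1 N, T_R = 375.1 N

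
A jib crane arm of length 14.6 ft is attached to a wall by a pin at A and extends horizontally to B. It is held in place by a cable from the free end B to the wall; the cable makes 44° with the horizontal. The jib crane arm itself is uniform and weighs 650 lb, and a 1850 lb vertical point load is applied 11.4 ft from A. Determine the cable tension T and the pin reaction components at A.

ΣM about A: T·sin44°·14.6 − 650·7.3 − 1850·11.4 = 0 → T = 25835/(14.6·0.694658) = 2547.33 ≈ 2547 lb.
ΣF_x = 0: A_x − T·cos44° = 0 → A_x = 2547.33 × 0.71934 = 1832 lb.
ΣF_y = 0: A_y + T·sin44° − 650 − 1850 = 0 → A_y = 2500 − 2547.33 × 0.694658 = 730.5 lb.

T = 2547 lb, A_x = 1832 lb, A_y = 730.5 lb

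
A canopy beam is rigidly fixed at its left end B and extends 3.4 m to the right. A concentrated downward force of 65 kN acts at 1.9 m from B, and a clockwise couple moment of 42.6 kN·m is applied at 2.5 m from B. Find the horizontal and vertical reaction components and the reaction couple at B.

B_x = 0, B_y = 65.00 kN, M_B = 166.1 kN·m

ΣF_x = 0: B_x = 0.
ΣF_y = 0: B_y − 65 = 0 → B_y = 65.00 kN.
ΣM about B: M_B − 65·1.9 − 42.6 = 0 → M_B = 166.1 kN·m.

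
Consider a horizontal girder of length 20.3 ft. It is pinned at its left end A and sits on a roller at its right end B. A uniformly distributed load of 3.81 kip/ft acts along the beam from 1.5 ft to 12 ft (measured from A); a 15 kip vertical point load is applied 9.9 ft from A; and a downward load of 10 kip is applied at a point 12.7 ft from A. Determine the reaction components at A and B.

Resultant of the distributed load: 3.81 × 10.5 = 40.005 kip at 6.75 ft from A.
ΣM about A: B_y·20.3 − (3.81·10.5)·6.75 − 15·9.9 − 10·12.7 = 0 → B_y = 545.53375/20.3 = 26.8736 ≈ 26.87 kip.
ΣF_y = 0: A_y + 26.8736 − 3.81·10.5 − 15 − 10 = 0 → A_y = 38.13 kip.
ΣF_x = 0: no horizontal applied forces, so A_x = 0.

A_x = 0, A_y = 38.13 kip, B_y = 26.87 kip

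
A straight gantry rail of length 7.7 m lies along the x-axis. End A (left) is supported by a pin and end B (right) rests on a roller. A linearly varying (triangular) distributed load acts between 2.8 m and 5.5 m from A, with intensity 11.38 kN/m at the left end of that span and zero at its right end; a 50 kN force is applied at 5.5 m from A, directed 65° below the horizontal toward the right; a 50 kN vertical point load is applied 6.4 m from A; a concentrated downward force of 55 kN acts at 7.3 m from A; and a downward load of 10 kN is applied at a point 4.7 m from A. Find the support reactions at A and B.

Resultant of the triangular load: ½ × 11.38 × 2.7 = 15.363 kN, acting at 3.7 m from A (one-third of the span from the peak).
ΣM about A: B_y·7.7 − (½·11.38·2.7)·3.7 − 50·sin65°·5.5 − 50·6.4 − 55·7.3 − 10·4.7 = 0 → B_y = 1074.58/7.7 = 139.556 ≈ 139.6 kN.
ΣF_y = 0: A_y + 139.556 − ½·11.38·2.7 − 50·sin65° − 50 − 55 − 10 = 0 → A_y = 36.12 kN.
ΣF_x = 0: A_x + 50·cos65° = 0 → A_x = -21.13 kN.

A_x = -21.13 kN, A_y = 36.12 kN, B_y = 139.6 kN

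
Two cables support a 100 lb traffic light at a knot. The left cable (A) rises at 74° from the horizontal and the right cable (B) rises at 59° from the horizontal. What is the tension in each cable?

ΣF_x = 0: −T_A·cos74° + T_B·cos59° = 0 → T_B = 0.535179·T_A.
ΣF_y = 0: T_A·sin74° + T_B·sin59° = 100.
Substitute: T_A·(0.961262 + 0.535179·0.857167) = 100 → T_A = 70.4225 ≈ 70.42 lb.
Then T_B = 0.535179 × 70.4225 = 37.69 lb.

T_A = 70.42 lb, T_B = 37.69 lb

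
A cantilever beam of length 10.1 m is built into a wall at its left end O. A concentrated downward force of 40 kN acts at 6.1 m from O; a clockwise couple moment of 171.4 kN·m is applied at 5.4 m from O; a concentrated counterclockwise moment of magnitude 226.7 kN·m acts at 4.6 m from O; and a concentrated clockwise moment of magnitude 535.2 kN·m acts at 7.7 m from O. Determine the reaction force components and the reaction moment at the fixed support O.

ΣF_x = 0: O_x = 0.
ΣF_y = 0: O_y − 40 = 0 → O_y = 40.00 kN.
ΣM about O: M_O − 40·6.1 − 171.4 + 226.7 − 535.2 = 0 → M_O = 723.9 kN·m.

O_x = 0, O_y = 40.00 kN, M_O = 723.9 kN·m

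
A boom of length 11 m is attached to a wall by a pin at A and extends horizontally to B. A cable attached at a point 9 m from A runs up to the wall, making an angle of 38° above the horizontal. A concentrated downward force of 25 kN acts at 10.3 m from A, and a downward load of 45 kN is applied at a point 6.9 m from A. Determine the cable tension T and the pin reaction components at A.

T = 102.5 kN, A_x = 80.78 kN, A_y = 6.889 kN

ΣM about A: T·sin38°·9 − 25·10.3 − 45·6.9 = 0 → T = 568/(9·0.615661) = 102.51 ≈ 102.5 kN.
ΣF_x = 0: A_x − T·cos38° = 0 → A_x = 102.51 × 0.788011 = 80.78 kN.
ΣF_y = 0: A_y + T·sin38° − 25 − 45 = 0 → A_y = 70 − 102.51 × 0.615661 = 6.889 kN.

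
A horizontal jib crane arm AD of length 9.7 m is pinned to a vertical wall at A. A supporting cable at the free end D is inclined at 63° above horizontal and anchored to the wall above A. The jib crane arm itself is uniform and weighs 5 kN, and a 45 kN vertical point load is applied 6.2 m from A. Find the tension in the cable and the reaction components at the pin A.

ΣM about A: T·sin63°·9.7 − 5·4.85 − 45·6.2 = 0 → T = 303.25/(9.7·0.891007) = 35.0871 ≈ 35.09 kN.
ΣF_x = 0: A_x − T·cos63° = 0 → A_x = 35.0871 × 0.45399 = 15.93 kN.
ΣF_y = 0: A_y + T·sin63° − 5 − 45 = 0 → A_y = 50 − 35.0871 × 0.891007 = 18.74 kN.

T = 35.09 kN, A_x = 15.93 kN, A_y = 18.74 kN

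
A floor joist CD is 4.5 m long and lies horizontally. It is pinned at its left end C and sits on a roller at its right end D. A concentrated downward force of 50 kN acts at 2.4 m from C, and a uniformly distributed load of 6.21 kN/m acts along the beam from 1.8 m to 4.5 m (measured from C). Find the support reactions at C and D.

Resultant of the distributed load: 6.21 × 2.7 = 16.767 kN at 3.15 m from C.
ΣM about C: D_y·4.5 − 50·2.4 − (6.21·2.7)·3.15 = 0 → D_y = 172.81605/4.5 = 38.4036 ≈ 38.40 kN.
ΣF_y = 0: C_y + 38.4036 − 50 − 6.21·2.7 = 0 → C_y = 28.36 kN.
ΣF_x = 0: no horizontal applied forces, so C_x = 0.

C_x = 0, C_y = 28.36 kN, D_y = 38.40 kN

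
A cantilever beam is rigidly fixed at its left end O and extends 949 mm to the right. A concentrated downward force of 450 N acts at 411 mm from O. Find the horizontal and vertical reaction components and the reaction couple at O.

ΣF_x = 0: O_x = 0.
ΣF_y = 0: O_y − 450 = 0 → O_y = 450.0 N.
ΣM about O: M_O − 450·411 = 0 → M_O = 185000 N·mm.

O_x = 0, O_y = 450.0 N, M_O = 185000 N·mm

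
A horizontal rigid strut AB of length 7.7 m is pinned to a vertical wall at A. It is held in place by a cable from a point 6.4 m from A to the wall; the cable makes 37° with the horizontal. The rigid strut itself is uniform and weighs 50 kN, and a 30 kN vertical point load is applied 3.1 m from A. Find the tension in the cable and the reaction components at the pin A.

T = 74.12 kN, A_x = 59.20 kN, A_y = 35.39 kN

ΣM about A: T·sin37°·6.4 − 50·3.85 − 30·3.1 = 0 → T = 285.5/(6.4·0.601815) = 74.1247 ≈ 74.12 kN.
ΣF_x = 0: A_x − T·cos37° = 0 → A_x = 74.1247 × 0.798636 = 59.20 kN.
ΣF_y = 0: A_y + T·sin37° − 50 − 30 = 0 → A_y = 80 − 74.1247 × 0.601815 = 35.39 kN.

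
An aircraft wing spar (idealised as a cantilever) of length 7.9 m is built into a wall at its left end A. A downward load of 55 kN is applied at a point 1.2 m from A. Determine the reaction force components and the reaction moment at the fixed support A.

ΣF_x = 0: A_x = 0.
ΣF_y = 0: A_y − 55 = 0 → A_y = 55.00 kN.
ΣM about A: M_A − 55·1.2 = 0 → M_A = 66.00 kN·m.

A_x = 0, A_y = 55.00 kN, M_A = 66.00 kN·m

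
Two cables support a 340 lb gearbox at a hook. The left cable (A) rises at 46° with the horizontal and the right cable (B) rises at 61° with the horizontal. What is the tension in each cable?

ΣF_x = 0: −T_A·cos46° + T_B·cos61° = 0 → T_B = 1.43285·T_A.
ΣF_y = 0: T_A·sin46° + T_B·sin61° = 340.
Substitute: T_A·(0.71934 + 1.43285·0.87462) = 340 → T_A = 172.367 ≈ 172.4 lb.
Then T_B = 1.43285 × 172.367 = 247.0 lb.

T_A = 172.4 lb, T_B = 247.0 lb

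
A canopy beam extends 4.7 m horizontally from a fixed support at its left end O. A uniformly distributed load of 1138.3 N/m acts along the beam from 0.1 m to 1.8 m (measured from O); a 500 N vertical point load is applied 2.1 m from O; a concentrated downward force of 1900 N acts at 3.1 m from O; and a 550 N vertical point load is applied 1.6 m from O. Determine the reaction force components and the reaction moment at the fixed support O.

Resultant of the distributed load: 1138.3 × 1.7 = 1935.11 N at 0.95 m from O.
ΣF_x = 0: O_x = 0.
ΣF_y = 0: O_y − 1138.3·1.7 − 500 − 1900 − 550 = 0 → O_y = 4885 N.
ΣM about O: M_O − (1138.3·1.7)·0.95 − 500·2.1 − 1900·3.1 − 550·1.6 = 0 → M_O = 9658 N·m.

O_x = 0, O_y = 4885 N, M_O = 9658 N·m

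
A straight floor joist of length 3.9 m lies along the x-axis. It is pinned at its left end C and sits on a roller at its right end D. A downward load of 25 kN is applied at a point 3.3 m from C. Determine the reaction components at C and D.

C_x = 0, C_y = 3.846 kN, D_y = 21.15 kN

ΣM about C: D_y·3.9 − 25·3.3 = 0 → D_y = 82.5/3.9 = 21.1538 ≈ 21.15 kN.
ΣF_y = 0: C_y + 21.1538 − 25 = 0 → C_y = 3.846 kN.
ΣF_x = 0: no horizontal applied forces, so C_x = 0.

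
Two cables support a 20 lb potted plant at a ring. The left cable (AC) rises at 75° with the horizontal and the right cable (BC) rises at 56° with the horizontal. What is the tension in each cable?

ΣF_x = 0: −T_AC·cos75° + T_BC·cos56° = 0 → T_BC = 0.462844·T_AC.
ΣF_y = 0: T_AC·sin75° + T_BC·sin56° = 20.
Substitute: T_AC·(0.965926 + 0.462844·0.829038) = 20 → T_AC = 14.8188 ≈ 14.82 lb.
Then T_BC = 0.462844 × 14.8188 = 6.859 lb.

T_AC = 14.82 lb, T_BC = 6.859 lb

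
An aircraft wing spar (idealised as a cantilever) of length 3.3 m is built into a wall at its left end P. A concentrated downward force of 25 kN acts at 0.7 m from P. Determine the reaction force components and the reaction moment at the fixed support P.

P_x = 0, P_y = 25.00 kN, M_P = 17.50 kN·m

ΣF_x = 0: P_x = 0.
ΣF_y = 0: P_y − 25 = 0 → P_y = 25.00 kN.
ΣM about P: M_P − 25·0.7 = 0 → M_P = 17.50 kN·m.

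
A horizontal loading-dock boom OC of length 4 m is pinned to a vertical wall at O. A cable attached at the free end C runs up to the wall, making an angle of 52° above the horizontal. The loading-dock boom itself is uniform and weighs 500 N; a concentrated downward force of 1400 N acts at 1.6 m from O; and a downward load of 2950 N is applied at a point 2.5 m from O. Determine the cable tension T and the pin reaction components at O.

ΣM about O: T·sin52°·4 − 500·2 − 1400·1.6 − 2950·2.5 = 0 → T = 10615/(4·0.788011) = 3367.66 ≈ 3368 N.
ΣF_x = 0: O_x − T·cos52° = 0 → O_x = 3367.66 × 0.615661 = 2073 N.
ΣF_y = 0: O_y + T·sin52° − 500 − 1400 − 2950 = 0 → O_y = 4850 − 3367.66 × 0.788011 = 2196 N.

T = 3368 N, O_x = 2073 N, O_y = 2196 N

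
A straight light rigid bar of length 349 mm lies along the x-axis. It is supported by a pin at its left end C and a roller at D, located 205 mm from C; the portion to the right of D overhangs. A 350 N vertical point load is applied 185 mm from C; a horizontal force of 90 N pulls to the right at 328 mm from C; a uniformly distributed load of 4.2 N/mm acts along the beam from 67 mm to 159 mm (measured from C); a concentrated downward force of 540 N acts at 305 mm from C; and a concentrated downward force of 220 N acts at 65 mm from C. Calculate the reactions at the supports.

Resultant of the distributed load: 4.2 × 92 = 386.4 N at 113 mm from C.
Moments about C: D_y·205 − 350·185 − (4.2·92)·113 − 540·305 − 220·65 = 0 → D_y = 287413.2/205 = 1402.02 ≈ 1402 N.
ΣF_y = 0: C_y + 1402.02 − 350 − 4.2·92 − 540 − 220 = 0 → C_y = 94.38 N.
ΣF_x = 0: C_x + 90 = 0 → C_x = -90.00 N.

C_x = -90.00 N, C_y = 94.38 N, D_y = 1402 N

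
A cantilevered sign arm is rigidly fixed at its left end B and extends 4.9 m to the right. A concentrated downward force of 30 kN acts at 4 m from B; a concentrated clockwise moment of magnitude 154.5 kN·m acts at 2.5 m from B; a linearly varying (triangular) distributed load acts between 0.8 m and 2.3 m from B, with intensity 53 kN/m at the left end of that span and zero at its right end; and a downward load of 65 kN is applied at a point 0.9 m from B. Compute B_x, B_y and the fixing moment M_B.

B_x = 0, B_y = 134.8 kN, M_B = 384.7 kN·m

Resultant of the triangular load: ½ × 53 × 1.5 = 39.75 kN, acting at 1.3 m from B (one-third of the span from the peak).
ΣF_x = 0: B_x = 0.
ΣF_y = 0: B_y − 30 − ½·53·1.5 − 65 = 0 → B_y = 134.8 kN.
ΣM about B: M_B − 30·4 − 154.5 − (½·53·1.5)·1.3 − 65·0.9 = 0 → M_B = 384.7 kN·m.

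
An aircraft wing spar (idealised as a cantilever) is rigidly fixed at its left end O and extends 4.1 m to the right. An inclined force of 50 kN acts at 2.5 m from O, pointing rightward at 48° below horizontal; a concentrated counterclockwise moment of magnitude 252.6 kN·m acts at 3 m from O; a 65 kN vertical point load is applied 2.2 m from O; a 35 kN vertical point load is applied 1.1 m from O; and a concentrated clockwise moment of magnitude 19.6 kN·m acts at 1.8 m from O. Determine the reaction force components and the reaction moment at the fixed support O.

O_x = -33.46 kN, O_y = 137.2 kN, M_O = 41.39 kN·m

ΣF_x = 0: O_x + 50·cos48° = 0 → O_x = -33.46 kN.
ΣF_y = 0: O_y − 50·sin48° − 65 − 35 = 0 → O_y = 137.2 kN.
ΣM about O: M_O − 50·sin48°·2.5 + 252.6 − 65·2.2 − 35·1.1 − 19.6 = 0 → M_O = 41.39 kN·m.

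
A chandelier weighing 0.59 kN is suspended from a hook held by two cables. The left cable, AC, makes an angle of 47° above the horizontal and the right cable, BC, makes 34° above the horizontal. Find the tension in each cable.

T_AC = 0.4952 kN, T_BC = 0.4074 kN

ΣF_x = 0: −T_AC·cos47° + T_BC·cos34° = 0 → T_BC = 0.822639·T_AC.
ΣF_y = 0: T_AC·sin47° + T_BC·sin34° = 0.59.
Substitute: T_AC·(0.731354 + 0.822639·0.559193) = 0.59 → T_AC = 0.495229 ≈ 0.4952 kN.
Then T_BC = 0.822639 × 0.495229 = 0.4074 kN.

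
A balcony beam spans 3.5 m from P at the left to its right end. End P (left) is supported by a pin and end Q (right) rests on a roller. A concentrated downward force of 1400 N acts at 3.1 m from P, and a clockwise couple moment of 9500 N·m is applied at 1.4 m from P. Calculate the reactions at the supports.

P_x = 0, P_y = -2554 N, Q_y = 3954 N

Taking moments about P: Q_y·3.5 − 1400·3.1 − 9500 = 0 → Q_y = 13840/3.5 = 3954.29 ≈ 3954 N.
ΣF_y = 0: P_y + 3954.29 − 1400 = 0 → P_y = -2554 N.
ΣF_x = 0: no horizontal applied forces, so P_x = 0.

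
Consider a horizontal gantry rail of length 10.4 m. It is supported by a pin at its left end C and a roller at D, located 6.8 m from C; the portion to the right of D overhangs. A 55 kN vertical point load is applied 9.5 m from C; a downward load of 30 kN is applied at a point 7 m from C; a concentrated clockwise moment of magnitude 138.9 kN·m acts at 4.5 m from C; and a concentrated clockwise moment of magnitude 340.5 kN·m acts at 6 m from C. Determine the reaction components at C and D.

ΣM about C: D_y·6.8 − 55·9.5 − 30·7 − 138.9 − 340.5 = 0 → D_y = 1211.9/6.8 = 178.221 ≈ 178.2 kN.
ΣF_y = 0: C_y + 178.221 − 55 − 30 = 0 → C_y = -93.22 kN.
ΣF_x = 0: no horizontal applied forces, so C_x = 0.

C_x = 0, C_y = -93.22 kN, D_y = 178.2 kN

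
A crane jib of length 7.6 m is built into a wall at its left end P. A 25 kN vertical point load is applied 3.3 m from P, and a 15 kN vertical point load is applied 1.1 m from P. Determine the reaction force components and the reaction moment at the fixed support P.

P_x = 0, P_y = 40.00 kN, M_P = 99.00 kN·m

ΣF_x = 0: P_x = 0.
ΣF_y = 0: P_y − 25 − 15 = 0 → P_y = 40.00 kN.
ΣM about P: M_P − 25·3.3 − 15·1.1 = 0 → M_P = 99.00 kN·m.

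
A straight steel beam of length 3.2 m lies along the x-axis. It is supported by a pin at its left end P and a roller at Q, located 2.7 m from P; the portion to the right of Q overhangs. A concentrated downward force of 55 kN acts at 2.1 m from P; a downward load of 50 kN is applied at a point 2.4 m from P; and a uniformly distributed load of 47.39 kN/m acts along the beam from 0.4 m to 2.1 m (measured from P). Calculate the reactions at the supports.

P_x = 0, P_y = 61.04 kN, Q_y = 124.5 kN

Resultant of the distributed load: 47.39 × 1.7 = 80.563 kN at 1.25 m from P.
Moments about P: Q_y·2.7 − 55·2.1 − 50·2.4 − (47.39·1.7)·1.25 = 0 → Q_y = 336.20375/2.7 = 124.52 ≈ 124.5 kN.
ΣF_y = 0: P_y + 124.52 − 55 − 50 − 47.39·1.7 = 0 → P_y = 61.04 kN.
ΣF_x = 0: no horizontal applied forces, so P_x = 0.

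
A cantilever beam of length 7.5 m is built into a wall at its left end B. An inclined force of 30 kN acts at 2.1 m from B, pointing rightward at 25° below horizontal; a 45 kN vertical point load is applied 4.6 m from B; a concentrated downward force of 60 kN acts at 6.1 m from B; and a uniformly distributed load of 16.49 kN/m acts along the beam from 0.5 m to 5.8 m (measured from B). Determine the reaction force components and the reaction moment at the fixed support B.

Resultant of the distributed load: 16.49 × 5.3 = 87.397 kN at 3.15 m from B.
ΣF_x = 0: B_x + 30·cos25° = 0 → B_x = -27.19 kN.
ΣF_y = 0: B_y − 30·sin25° − 45 − 60 − 16.49·5.3 = 0 → B_y = 205.1 kN.
ΣM about B: M_B − 30·sin25°·2.1 − 45·4.6 − 60·6.1 − (16.49·5.3)·3.15 = 0 → M_B = 874.9 kN·m.

B_x = -27.19 kN, B_y = 205.1 kN, M_B = 874.9 kN·m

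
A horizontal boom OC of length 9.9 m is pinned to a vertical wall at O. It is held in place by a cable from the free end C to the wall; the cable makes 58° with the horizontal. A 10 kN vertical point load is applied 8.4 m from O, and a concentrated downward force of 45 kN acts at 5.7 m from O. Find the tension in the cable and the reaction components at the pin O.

T = 40.56 kN, O_x = 21.49 kN, O_y = 20.61 kN

ΣM about O: T·sin58°·9.9 − 10·8.4 − 45·5.7 = 0 → T = 340.5/(9.9·0.848048) = 40.5566 ≈ 40.56 kN.
ΣF_x = 0: O_x − T·cos58° = 0 → O_x = 40.5566 × 0.529919 = 21.49 kN.
ΣF_y = 0: O_y + T·sin58° − 10 − 45 = 0 → O_y = 55 − 40.5566 × 0.848048 = 20.61 kN.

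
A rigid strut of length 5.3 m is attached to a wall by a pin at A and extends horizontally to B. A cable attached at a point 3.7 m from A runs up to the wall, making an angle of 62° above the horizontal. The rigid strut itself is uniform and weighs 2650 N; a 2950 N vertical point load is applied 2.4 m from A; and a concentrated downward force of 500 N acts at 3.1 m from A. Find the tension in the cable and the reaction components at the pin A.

T = 4791 N, A_x = 2249 N, A_y = 1870 N

ΣM about A: T·sin62°·3.7 − 2650·2.65 − 2950·2.4 − 500·3.1 = 0 → T = 15652.5/(3.7·0.882948) = 4791.23 ≈ 4791 N.
ΣF_x = 0: A_x − T·cos62° = 0 → A_x = 4791.23 × 0.469472 = 2249 N.
ΣF_y = 0: A_y + T·sin62° − 2650 − 2950 − 500 = 0 → A_y = 6100 − 4791.23 × 0.882948 = 1870 N.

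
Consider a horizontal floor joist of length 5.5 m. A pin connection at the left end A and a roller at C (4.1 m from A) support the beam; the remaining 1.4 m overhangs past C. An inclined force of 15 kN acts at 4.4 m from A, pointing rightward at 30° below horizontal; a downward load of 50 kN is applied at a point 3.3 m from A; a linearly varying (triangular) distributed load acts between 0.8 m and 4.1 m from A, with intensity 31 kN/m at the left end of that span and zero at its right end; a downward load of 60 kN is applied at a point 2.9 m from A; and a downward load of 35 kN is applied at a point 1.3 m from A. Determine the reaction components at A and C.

Resultant of the triangular load: ½ × 31 × 3.3 = 51.15 kN, acting at 1.9 m from A (one-third of the span from the peak).
Moments about A: C_y·4.1 − 15·sin30°·4.4 − 50·3.3 − (½·31·3.3)·1.9 − 60·2.9 − 35·1.3 = 0 → C_y = 514.685/4.1 = 125.533 ≈ 125.5 kN.
ΣF_y = 0: A_y + 125.533 − 15·sin30° − 50 − ½·31·3.3 − 60 − 35 = 0 → A_y = 78.12 kN.
ΣF_x = 0: A_x + 15·cos30° = 0 → A_x = -12.99 kN.

A_x = -12.99 kN, A_y = 78.12 kN, C_y = 125.5 kN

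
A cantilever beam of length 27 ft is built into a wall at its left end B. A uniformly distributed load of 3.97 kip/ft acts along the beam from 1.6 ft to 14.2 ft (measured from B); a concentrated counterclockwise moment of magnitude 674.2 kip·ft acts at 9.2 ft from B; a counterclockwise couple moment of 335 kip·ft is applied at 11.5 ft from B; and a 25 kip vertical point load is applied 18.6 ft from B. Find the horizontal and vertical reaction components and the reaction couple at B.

Resultant of the distributed load: 3.97 × 12.6 = 50.022 kip at 7.9 ft from B.
ΣF_x = 0: B_x = 0.
ΣF_y = 0: B_y − 3.97·12.6 − 25 = 0 → B_y = 75.02 kip.
ΣM about B: M_B − (3.97·12.6)·7.9 + 674.2 + 335 − 25·18.6 = 0 → M_B = -149.0 kip·ft.

B_x = 0, B_y = 75.02 kip, M_B = -149.0 kip·ft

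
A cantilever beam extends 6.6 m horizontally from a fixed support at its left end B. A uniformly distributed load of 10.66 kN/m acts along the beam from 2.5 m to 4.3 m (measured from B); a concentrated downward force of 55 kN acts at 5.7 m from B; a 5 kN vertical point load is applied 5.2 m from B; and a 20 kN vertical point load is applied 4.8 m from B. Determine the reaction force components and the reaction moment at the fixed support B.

B_x = 0, B_y = 99.19 kN, M_B = 500.7 kN·m

Resultant of the distributed load: 10.66 × 1.8 = 19.188 kN at 3.4 m from B.
ΣF_x = 0: B_x = 0.
ΣF_y = 0: B_y − 10.66·1.8 − 55 − 5 − 20 = 0 → B_y = 99.19 kN.
ΣM about B: M_B − (10.66·1.8)·3.4 − 55·5.7 − 5·5.2 − 20·4.8 = 0 → M_B = 500.7 kN·m.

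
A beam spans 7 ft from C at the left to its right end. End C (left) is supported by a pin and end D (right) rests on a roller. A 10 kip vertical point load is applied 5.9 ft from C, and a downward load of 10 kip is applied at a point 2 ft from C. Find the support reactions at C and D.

ΣM about C: D_y·7 − 10·5.9 − 10·2 = 0 → D_y = 79/7 = 11.2857 ≈ 11.29 kip.
ΣF_y = 0: C_y + 11.2857 − 10 − 10 = 0 → C_y = 8.714 kip.
ΣF_x = 0: no horizontal applied forces, so C_x = 0.

C_x = 0, C_y = 8.714 kip, D_y = 11.29 kip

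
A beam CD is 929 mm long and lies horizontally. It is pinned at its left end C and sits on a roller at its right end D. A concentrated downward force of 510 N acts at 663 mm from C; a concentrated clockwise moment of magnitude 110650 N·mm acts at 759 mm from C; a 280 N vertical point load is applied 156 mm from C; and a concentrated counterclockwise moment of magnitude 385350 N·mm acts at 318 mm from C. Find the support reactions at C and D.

Taking moments about C: D_y·929 − 510·663 − 110650 − 280·156 + 385350 = 0 → D_y = 107110/929 = 115.296 ≈ 115.3 N.
ΣF_y = 0: C_y + 115.296 − 510 − 280 = 0 → C_y = 674.7 N.
ΣF_x = 0: no horizontal applied forces, so C_x = 0.

C_x = 0, C_y = 674.7 N, D_y = 115.3 N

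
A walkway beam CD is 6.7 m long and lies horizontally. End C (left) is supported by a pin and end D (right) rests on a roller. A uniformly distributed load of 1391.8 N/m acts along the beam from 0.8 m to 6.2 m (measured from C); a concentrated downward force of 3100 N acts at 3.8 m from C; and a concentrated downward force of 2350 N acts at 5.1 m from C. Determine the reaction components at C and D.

Resultant of the distributed load: 1391.8 × 5.4 = 7515.72 N at 3.5 m from C.
Taking moments about C: D_y·6.7 − (1391.8·5.4)·3.5 − 3100·3.8 − 2350·5.1 = 0 → D_y = 50070.02/6.7 = 7473.14 ≈ 7473 N.
ΣF_y = 0: C_y + 7473.14 − 1391.8·5.4 − 3100 − 2350 = 0 → C_y = 5493 N.
ΣF_x = 0: no horizontal applied forces, so C_x = 0.

C_x = 0, C_y = 5493 N, D_y = 7473 N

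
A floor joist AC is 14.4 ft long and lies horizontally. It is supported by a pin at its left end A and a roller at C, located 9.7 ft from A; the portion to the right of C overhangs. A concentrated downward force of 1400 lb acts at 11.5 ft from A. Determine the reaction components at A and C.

ΣM about A: C_y·9.7 − 1400·11.5 = 0 → C_y = 16100/9.7 = 1659.79 ≈ 1660 lb.
ΣF_y = 0: A_y + 1659.79 − 1400 = 0 → A_y = -259.8 lb.
ΣF_x = 0: no horizontal applied forces, so A_x = 0.

A_x = 0, A_y = -259.8 lb, C_y = 1660 lb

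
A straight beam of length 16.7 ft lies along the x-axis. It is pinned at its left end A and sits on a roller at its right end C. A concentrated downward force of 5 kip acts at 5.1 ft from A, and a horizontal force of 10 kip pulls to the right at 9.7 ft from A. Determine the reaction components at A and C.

A_x = -10.00 kip, A_y = 3.473 kip, C_y = 1.527 kip

Moments about A: C_y·16.7 − 5·5.1 = 0 → C_y = 25.5/16.7 = 1.52695 ≈ 1.527 kip.
ΣF_y = 0: A_y + 1.52695 − 5 = 0 → A_y = 3.473 kip.
ΣF_x = 0: A_x + 10 = 0 → A_x = -10.00 kip.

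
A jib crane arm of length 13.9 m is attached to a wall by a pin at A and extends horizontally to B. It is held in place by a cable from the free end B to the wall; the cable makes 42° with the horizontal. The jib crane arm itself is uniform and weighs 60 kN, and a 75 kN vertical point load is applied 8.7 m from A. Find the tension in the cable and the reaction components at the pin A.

T = 115.0 kN, A_x = 85.45 kN, A_y = 58.06 kN

ΣM about A: T·sin42°·13.9 − 60·6.95 − 75·8.7 = 0 → T = 1069.5/(13.9·0.669131) = 114.989 ≈ 115.0 kN.
ΣF_x = 0: A_x − T·cos42° = 0 → A_x = 114.989 × 0.743145 = 85.45 kN.
ΣF_y = 0: A_y + T·sin42° − 60 − 75 = 0 → A_y = 135 − 114.989 × 0.669131 = 58.06 kN.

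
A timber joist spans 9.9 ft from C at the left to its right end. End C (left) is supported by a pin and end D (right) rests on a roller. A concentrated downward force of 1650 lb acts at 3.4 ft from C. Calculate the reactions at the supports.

C_x = 0, C_y = 1083 lb, D_y = 566.7 lb

Moments about C: D_y·9.9 − 1650·3.4 = 0 → D_y = 5610/9.9 = 566.667 ≈ 566.7 lb.
ΣF_y = 0: C_y + 566.667 − 1650 = 0 → C_y = 1083 lb.
ΣF_x = 0: no horizontal applied forces, so C_x = 0.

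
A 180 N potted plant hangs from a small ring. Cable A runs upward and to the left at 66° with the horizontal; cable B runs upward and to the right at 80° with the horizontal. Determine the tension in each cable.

T_A = 55.90 N, T_B = 130.9 N

ΣF_x = 0: −T_A·cos66° + T_B·cos80° = 0 → T_B = 2.3423·T_A.
ΣF_y = 0: T_A·sin66° + T_B·sin80° = 180.
Substitute: T_A·(0.913545 + 2.3423·0.984808) = 180 → T_A = 55.8961 ≈ 55.90 N.
Then T_B = 2.3423 × 55.8961 = 130.9 N.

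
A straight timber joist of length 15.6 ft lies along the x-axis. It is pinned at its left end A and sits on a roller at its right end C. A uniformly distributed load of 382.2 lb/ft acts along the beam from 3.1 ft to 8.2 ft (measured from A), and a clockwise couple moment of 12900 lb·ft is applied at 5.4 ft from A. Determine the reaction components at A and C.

A_x = 0, A_y = 416.3 lb, C_y = 1533 lb

Resultant of the distributed load: 382.2 × 5.1 = 1949.22 lb at 5.65 ft from A.
Moments about A: C_y·15.6 − (382.2·5.1)·5.65 − 12900 = 0 → C_y = 23913.093/15.6 = 1532.89 ≈ 1533 lb.
ΣF_y = 0: A_y + 1532.89 − 382.2·5.1 = 0 → A_y = 416.3 lb.
ΣF_x = 0: no horizontal applied forces, so A_x = 0.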